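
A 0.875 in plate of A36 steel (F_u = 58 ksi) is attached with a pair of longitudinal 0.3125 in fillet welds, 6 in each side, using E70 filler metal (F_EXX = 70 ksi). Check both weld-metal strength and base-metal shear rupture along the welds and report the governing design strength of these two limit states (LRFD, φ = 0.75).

t_e = 0.707 × 0.3125 = 0.2209 in; L = 12 in.
Weld metal: φR_n = 0.75 × 0.6 × 70 × 0.2209 × 12 = 83.51 kip.
Base metal (shear rupture): φR_n = 0.75 × 0.6 × 58 × 0.875 × 12 = 274 kip.
Governing: weld metal.

φR_n ≈ 83.5 kip (weld metal governs)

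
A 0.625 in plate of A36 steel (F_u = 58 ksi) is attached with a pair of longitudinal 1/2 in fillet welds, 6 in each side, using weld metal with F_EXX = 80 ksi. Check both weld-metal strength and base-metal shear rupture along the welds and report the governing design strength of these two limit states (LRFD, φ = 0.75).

φR_n ≈ 153 kips (weld metal governs)

t_e = 0.707 × 0.5 = 0.3535 in; L = 12 in.
Weld metal: φR_n = 0.75 × 0.6 × 80 × 0.3535 × 12 = 152.7 kips.
Base metal (shear rupture): φR_n = 0.75 × 0.6 × 58 × 0.625 × 12 = 195.8 kips.
Governing: weld metal.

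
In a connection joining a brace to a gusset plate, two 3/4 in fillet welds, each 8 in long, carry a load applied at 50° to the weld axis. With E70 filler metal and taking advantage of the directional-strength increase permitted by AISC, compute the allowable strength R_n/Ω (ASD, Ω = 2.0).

E70XX → F_EXX = 70 ksi.
t_e = 0.707 × 0.75 = 0.5302 in; A_we = 0.5302 × 16 = 8.484 in².
Directional factor: 1.0 + 0.5 sin^1.5(50°) = 1.335.
F_nw = 0.6 × 70 × 1.335 = 56.08 ksi.
R_n/Ω = (56.08 × 8.484) / 2.0 = 237.9 kips.

R_n/Ω ≈ 238 kips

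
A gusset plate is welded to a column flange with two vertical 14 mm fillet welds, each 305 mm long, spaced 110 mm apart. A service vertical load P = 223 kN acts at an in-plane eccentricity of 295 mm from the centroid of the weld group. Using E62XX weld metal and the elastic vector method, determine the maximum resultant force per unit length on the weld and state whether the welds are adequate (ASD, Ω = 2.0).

E62XX → F_EXX = 620 MPa.
Total weld length L_w = 610 mm. Treat welds as unit-width lines.
Polar moment about centroid: J = 2[d³/12 + d(b/2)²] = 2[305³/12 + 305×55²] = 6574000 mm³.
Direct shear f_v = P/L_w = 223×10³ / 610 = 365.6 N/mm (vertical).
Torsion M = P·e = 223×10³ × 295 = 65785000 N·mm.
Critical point at (x, y) = (55, 152.5) from centroid. f_tx = M·y/J = 1526 N/mm; f_ty = M·x/J = 550.4 N/mm.
Resultant f_max = √[f_tx² + (f_v + f_ty)²] = √[1526² + (365.6 + 550.4)²] = 1780 N/mm.
Capacity per unit length: r_n/Ω = (1/2.0) × 0.6 × 620 × (0.707 × 14) = 1841 N/mm.
1780 ≤ 1841 → adequate.

f_max ≈ 1780 N/mm; adequate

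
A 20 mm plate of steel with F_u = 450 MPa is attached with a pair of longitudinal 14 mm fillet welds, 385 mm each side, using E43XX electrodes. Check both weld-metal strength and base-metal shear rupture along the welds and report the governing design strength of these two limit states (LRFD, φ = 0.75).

E43XX → F_EXX = 430 MPa.
t_e = 0.707 × 14 = 9.898 mm; L = 770 mm.
Weld metal: φR_n = 0.75 × 0.6 × 430 × 9.898 × 770 × 10⁻³ = 1475 kN.
Base metal (shear rupture): φR_n = 0.75 × 0.6 × 450 × 20 × 770 × 10⁻³ = 3118 kN.
Governing: weld metal.

φR_n ≈ 1470 kN (weld metal governs)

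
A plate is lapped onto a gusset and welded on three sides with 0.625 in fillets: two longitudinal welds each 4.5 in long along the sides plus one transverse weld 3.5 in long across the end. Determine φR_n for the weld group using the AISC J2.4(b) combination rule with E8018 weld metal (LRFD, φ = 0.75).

E80XX → F_EXX = 80 ksi.
t_e = 0.707 × 0.625 = 0.4419 in.
R_nwl = 0.6 × 80 × 0.4419 × 9 = 190.9 kips (longitudinal, 2 welds).
R_nwt = 0.6 × 80 × 0.4419 × 3.5 = 74.23 kips (transverse, base value).
(i) R_nwl + R_nwt = 265.1 kips; (ii) 0.85 R_nwl + 1.5 R_nwt = 273.6 kips.
R_n = max = 273.6 kips [governs: (ii)]; φR_n = 205.2 kips.

φR_n ≈ 205 kips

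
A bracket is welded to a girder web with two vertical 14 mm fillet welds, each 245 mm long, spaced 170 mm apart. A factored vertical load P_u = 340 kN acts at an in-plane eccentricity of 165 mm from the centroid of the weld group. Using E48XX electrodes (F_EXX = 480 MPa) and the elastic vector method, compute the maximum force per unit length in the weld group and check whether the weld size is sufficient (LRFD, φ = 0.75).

Total weld length L_w = 490 mm. Treat welds as unit-width lines.
Polar moment about centroid: J = 2[d³/12 + d(b/2)²] = 2[245³/12 + 245×85²] = 5991000 mm³.
Direct shear f_v = P/L_w = 340×10³ / 490 = 693.9 N/mm (vertical).
Torsion M = P·e = 340×10³ × 165 = 56100000 N·mm.
Critical point at (x, y) = (85, 122.5) from centroid. f_tx = M·y/J = 1147 N/mm; f_ty = M·x/J = 795.9 N/mm.
Resultant f_max = √[f_tx² + (f_v + f_ty)²] = √[1147² + (693.9 + 795.9)²] = 1880 N/mm.
Capacity per unit length: φr_n = 0.75 × 0.6 × 480 × (0.707 × 14) = 2138 N/mm.
1880 ≤ 2138 → adequate.

f_max ≈ 1880 N/mm; adequate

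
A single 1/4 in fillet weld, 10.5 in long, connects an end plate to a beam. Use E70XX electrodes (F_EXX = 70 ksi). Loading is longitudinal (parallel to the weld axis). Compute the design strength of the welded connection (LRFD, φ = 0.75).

Effective throat t_e = 0.707 × 0.25 = 0.1767 in.
Total length L = 10.5 in; A_we = 0.1767 × 10.5 = 1.856 in².
F_nw = 0.6 F_EXX = 0.6 × 70 = 42 ksi.
φR_n = 0.75 × 42 × 1.856 = 58.46 kip.

φR_n ≈ 58.5 kip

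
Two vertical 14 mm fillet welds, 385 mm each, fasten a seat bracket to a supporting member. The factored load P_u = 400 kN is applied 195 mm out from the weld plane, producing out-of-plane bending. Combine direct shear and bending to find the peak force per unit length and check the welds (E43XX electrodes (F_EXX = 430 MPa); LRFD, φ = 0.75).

f_max ≈ 1660 N/mm; adequate

L_w = 2 × 385 = 770 mm; section modulus (unit throat) S = 2 × L²/6 = 49410 mm².
Direct shear f_v = P/L_w = 400×10³/770 = 519.5 N/mm.
Moment M = P × e = 400×10³ × 195 = 78000000 N·mm; bending f_b = M/S = 1579 N/mm.
f_max = √(f_v² + f_b²) = √(519.5² + 1579²) = 1662 N/mm.
φr_n = 0.75 × 0.6 × 430 × (0.707 × 14) = 1915 N/mm → adequate.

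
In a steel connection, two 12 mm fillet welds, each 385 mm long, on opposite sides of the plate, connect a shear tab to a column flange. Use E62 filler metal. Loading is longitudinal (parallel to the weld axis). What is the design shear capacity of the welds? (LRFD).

E62XX → F_EXX = 620 MPa.
Effective throat t_e = 0.707 × 12 = 8.484 mm.
Total length L = 770 mm; A_we = 8.484 × 770 = 6533 mm².
F_nw = 0.6 F_EXX = 0.6 × 620 = 372 MPa.
φR_n = 0.75 × 372 × 6533 × 10⁻³ = 1823 kN.

φR_n ≈ 1820 kN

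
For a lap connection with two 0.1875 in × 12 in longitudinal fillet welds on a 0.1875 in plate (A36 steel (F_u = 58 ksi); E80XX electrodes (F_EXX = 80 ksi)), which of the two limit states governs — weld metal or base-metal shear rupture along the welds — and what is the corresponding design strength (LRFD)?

t_e = 0.707 × 0.1875 = 0.1326 in; L = 24 in.
Weld metal: φR_n = 0.75 × 0.6 × 80 × 0.1326 × 24 = 114.5 kip.
Base metal (shear rupture): φR_n = 0.75 × 0.6 × 58 × 0.1875 × 24 = 117.4 kip.
Governing: weld metal.

φR_n ≈ 115 kip (weld metal governs)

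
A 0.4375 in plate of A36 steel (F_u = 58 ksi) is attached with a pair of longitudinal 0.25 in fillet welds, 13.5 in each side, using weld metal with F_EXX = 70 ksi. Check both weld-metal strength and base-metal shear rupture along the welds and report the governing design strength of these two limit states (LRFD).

φR_n ≈ 150 kip (weld metal governs)

t_e = 0.707 × 0.25 = 0.1767 in; L = 27 in.
Weld metal: φR_n = 0.75 × 0.6 × 70 × 0.1767 × 27 = 150.3 kip.
Base metal (shear rupture): φR_n = 0.75 × 0.6 × 58 × 0.4375 × 27 = 308.3 kip.
Governing: weld metal.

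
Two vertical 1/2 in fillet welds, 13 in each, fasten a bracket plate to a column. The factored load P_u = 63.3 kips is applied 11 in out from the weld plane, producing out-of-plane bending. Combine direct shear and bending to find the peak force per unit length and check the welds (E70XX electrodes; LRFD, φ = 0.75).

f_max ≈ 12.6 kip/in; NOT adequate

E70XX → F_EXX = 70 ksi.
L_w = 2 × 13 = 26 in; section modulus (unit throat) S = 2 × L²/6 = 56.33 in².
Direct shear f_v = P/L_w = 63.3/26 = 2.435 kip/in.
Moment M = P × e = 63.3 × 11 = 696.3 kip·in; bending f_b = M/S = 12.36 kip/in.
f_max = √(f_v² + f_b²) = √(2.435² + 12.36²) = 12.6 kip/in.
φr_n = 0.75 × 0.6 × 70 × (0.707 × 0.5) = 11.14 kip/in → NOT adequate.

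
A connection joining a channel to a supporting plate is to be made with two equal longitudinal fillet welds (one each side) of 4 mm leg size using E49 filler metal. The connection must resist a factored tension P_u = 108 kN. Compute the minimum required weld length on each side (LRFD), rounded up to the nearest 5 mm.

L = 90 mm on each side

E49XX → F_EXX = 490 MPa.
Throat t_e = 0.707 × 4 = 2.828 mm.
φr_n = 0.75 × 0.6 × 490 × 2.828 × 10⁻³ = 0.6236 kN/mm.
L_req = P_u / φr_n = 108 / 0.6236 = 173.2 mm total.
Per side: 173.2 / 2 = 86.6 mm.
Round up → use L = 90 mm on each side.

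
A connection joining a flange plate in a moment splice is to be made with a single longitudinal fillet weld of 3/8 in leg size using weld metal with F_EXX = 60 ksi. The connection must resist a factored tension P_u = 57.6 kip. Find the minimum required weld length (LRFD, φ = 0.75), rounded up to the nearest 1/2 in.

Throat t_e = 0.707 × 0.375 = 0.2651 in.
φr_n = 0.75 × 0.6 × 60 × 0.2651 = 7.158 kip/in.
L_req = P_u / φr_n = 57.6 / 7.158 = 8.047 in total.
Round up → use L = 8.5 in.

L = 8.5 in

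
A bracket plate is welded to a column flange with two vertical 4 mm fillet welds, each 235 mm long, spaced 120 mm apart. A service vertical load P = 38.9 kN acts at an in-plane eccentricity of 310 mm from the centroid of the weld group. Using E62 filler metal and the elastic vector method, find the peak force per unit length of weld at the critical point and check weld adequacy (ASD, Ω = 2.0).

f_max ≈ 456 N/mm; adequate

E62XX → F_EXX = 620 MPa.
Total weld length L_w = 470 mm. Treat welds as unit-width lines.
Polar moment about centroid: J = 2[d³/12 + d(b/2)²] = 2[235³/12 + 235×60²] = 3855000 mm³.
Direct shear f_v = P/L_w = 38.9×10³ / 470 = 82.77 N/mm (vertical).
Torsion M = P·e = 38.9×10³ × 310 = 12059000 N·mm.
Critical point at (x, y) = (60, 117.5) from centroid. f_tx = M·y/J = 367.6 N/mm; f_ty = M·x/J = 187.7 N/mm.
Resultant f_max = √[f_tx² + (f_v + f_ty)²] = √[367.6² + (82.77 + 187.7)²] = 456.3 N/mm.
Capacity per unit length: r_n/Ω = (1/2.0) × 0.6 × 620 × (0.707 × 4) = 526 N/mm.
456.3 ≤ 526 → adequate.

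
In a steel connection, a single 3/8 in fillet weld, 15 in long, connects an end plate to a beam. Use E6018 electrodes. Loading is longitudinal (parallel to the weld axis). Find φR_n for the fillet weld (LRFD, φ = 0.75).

φR_n ≈ 107 kip

E60XX → F_EXX = 60 ksi.
Effective throat t_e = 0.707 × 0.375 = 0.2651 in.
Total length L = 15 in; A_we = 0.2651 × 15 = 3.977 in².
F_nw = 0.6 F_EXX = 0.6 × 60 = 36 ksi.
φR_n = 0.75 × 36 × 3.977 = 107.4 kip.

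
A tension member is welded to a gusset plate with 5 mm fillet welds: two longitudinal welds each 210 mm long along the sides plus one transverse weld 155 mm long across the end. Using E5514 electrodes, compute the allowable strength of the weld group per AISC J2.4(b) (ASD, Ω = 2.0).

R_n/Ω ≈ 344 kN

E55XX → F_EXX = 550 MPa.
t_e = 0.707 × 5 = 3.535 mm.
R_nwl = 0.6 × 550 × 3.535 × 420 × 10⁻³ = 490 kN (longitudinal, 2 welds).
R_nwt = 0.6 × 550 × 3.535 × 155 × 10⁻³ = 180.8 kN (transverse, base value).
(i) R_nwl + R_nwt = 670.8 kN; (ii) 0.85 R_nwl + 1.5 R_nwt = 687.7 kN.
R_n = max = 687.7 kN [governs: (ii)]; R_n/Ω = 343.8 kN.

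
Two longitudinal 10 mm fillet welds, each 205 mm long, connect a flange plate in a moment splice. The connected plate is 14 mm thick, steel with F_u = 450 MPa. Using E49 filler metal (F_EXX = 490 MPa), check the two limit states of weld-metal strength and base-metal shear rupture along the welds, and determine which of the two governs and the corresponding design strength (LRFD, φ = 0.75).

t_e = 0.707 × 10 = 7.07 mm; L = 410 mm.
Weld metal: φR_n = 0.75 × 0.6 × 490 × 7.07 × 410 × 10⁻³ = 639.2 kN.
Base metal (shear rupture): φR_n = 0.75 × 0.6 × 450 × 14 × 410 × 10⁻³ = 1162 kN.
Governing: weld metal.

φR_n ≈ 639 kN (weld metal governs)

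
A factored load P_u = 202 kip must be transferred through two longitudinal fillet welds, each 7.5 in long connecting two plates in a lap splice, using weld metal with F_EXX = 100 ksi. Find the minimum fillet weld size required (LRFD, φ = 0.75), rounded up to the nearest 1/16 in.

w = 7/16 in

Total weld length L = 15 in.
Required throat t_e = P_u / (φ × 0.6 F_EXX × L) = 202 / (0.75 × 0.6 × 100 × 15) = 0.2993 in.
Required leg w = t_e / 0.707 = 0.4233 in → use 7/16 in.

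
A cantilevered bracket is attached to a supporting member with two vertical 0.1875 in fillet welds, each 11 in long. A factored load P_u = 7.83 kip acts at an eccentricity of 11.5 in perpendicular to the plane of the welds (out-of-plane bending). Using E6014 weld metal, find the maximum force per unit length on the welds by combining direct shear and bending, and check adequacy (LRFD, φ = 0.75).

f_max ≈ 2.26 kip/in; adequate

E60XX → F_EXX = 60 ksi.
L_w = 2 × 11 = 22 in; section modulus (unit throat) S = 2 × L²/6 = 40.33 in².
Direct shear f_v = P/L_w = 7.83/22 = 0.3559 kip/in.
Moment M = P × e = 7.83 × 11.5 = 90.045 kip·in; bending f_b = M/S = 2.233 kip/in.
f_max = √(f_v² + f_b²) = √(0.3559² + 2.233²) = 2.261 kip/in.
φr_n = 0.75 × 0.6 × 60 × (0.707 × 0.1875) = 3.579 kip/in → adequate.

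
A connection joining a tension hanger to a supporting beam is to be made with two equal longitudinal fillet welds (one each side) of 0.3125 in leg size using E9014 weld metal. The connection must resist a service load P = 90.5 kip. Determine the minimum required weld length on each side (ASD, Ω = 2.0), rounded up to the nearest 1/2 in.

L = 8 in on each side

E90XX → F_EXX = 90 ksi.
Throat t_e = 0.707 × 0.3125 = 0.2209 in.
r_n/Ω = (0.6 × 90 × 0.2209) / 2.0 = 5.965 kip/in.
L_req = P / (r_n/Ω) = 90.5 / 5.965 = 15.17 in total.
Per side: 15.17 / 2 = 7.586 in.
Round up → use L = 8 in on each side.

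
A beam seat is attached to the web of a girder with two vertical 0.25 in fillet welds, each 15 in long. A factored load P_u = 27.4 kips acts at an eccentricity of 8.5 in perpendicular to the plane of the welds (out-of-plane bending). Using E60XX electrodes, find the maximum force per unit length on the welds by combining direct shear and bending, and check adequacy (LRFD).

E60XX → F_EXX = 60 ksi.
L_w = 2 × 15 = 30 in; section modulus (unit throat) S = 2 × L²/6 = 75 in².
Direct shear f_v = P/L_w = 27.4/30 = 0.9133 kip/in.
Moment M = P × e = 27.4 × 8.5 = 232.9 kip·in; bending f_b = M/S = 3.105 kip/in.
f_max = √(f_v² + f_b²) = √(0.9133² + 3.105²) = 3.237 kip/in.
φr_n = 0.75 × 0.6 × 60 × (0.707 × 0.25) = 4.772 kip/in → adequate.

f_max ≈ 3.24 kip/in; adequate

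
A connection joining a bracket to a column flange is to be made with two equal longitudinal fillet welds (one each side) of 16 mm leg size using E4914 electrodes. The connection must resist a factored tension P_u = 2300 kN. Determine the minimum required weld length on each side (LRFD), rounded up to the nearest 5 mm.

E49XX → F_EXX = 490 MPa.
Throat t_e = 0.707 × 16 = 11.31 mm.
φr_n = 0.75 × 0.6 × 490 × 11.31 × 10⁻³ = 2.494 kN/mm.
L_req = P_u / φr_n = 2300 / 2.494 = 922.1 mm total.
Per side: 922.1 / 2 = 461.1 mm.
Round up → use L = 465 mm on each side.

L = 465 mm on each side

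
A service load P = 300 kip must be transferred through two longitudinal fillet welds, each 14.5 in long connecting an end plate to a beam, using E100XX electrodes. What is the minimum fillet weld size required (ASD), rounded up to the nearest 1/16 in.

w = 1/2 in

E100XX → F_EXX = 100 ksi.
Total weld length L = 29 in.
Required throat t_e = P × Ω / (0.6 F_EXX × L) = 300 × 2.0 / (0.6 × 100 × 29) = 0.3448 in.
Required leg w = t_e / 0.707 = 0.4877 in → use 1/2 in.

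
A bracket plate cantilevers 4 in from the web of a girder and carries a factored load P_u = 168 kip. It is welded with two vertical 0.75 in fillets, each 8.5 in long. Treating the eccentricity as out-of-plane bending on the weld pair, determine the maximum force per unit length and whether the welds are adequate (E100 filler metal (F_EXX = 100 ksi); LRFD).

L_w = 2 × 8.5 = 17 in; section modulus (unit throat) S = 2 × L²/6 = 24.08 in².
Direct shear f_v = P/L_w = 168/17 = 9.882 kip/in.
Moment M = P × e = 168 × 4 = 672 kip·in; bending f_b = M/S = 27.9 kip/in.
f_max = √(f_v² + f_b²) = √(9.882² + 27.9²) = 29.6 kip/in.
φr_n = 0.75 × 0.6 × 100 × (0.707 × 0.75) = 23.86 kip/in → NOT adequate.

f_max ≈ 29.6 kip/in; NOT adequate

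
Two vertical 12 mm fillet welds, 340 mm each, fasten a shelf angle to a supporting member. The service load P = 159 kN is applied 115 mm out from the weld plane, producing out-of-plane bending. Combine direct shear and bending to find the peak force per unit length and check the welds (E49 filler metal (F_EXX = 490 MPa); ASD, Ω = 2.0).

L_w = 2 × 340 = 680 mm; section modulus (unit throat) S = 2 × L²/6 = 38530 mm².
Direct shear f_v = P/L_w = 159×10³/680 = 233.8 N/mm.
Moment M = P × e = 159×10³ × 115 = 18285000 N·mm; bending f_b = M/S = 474.5 N/mm.
f_max = √(f_v² + f_b²) = √(233.8² + 474.5²) = 529 N/mm.
r_n/Ω = (1/2.0) × 0.6 × 490 × (0.707 × 12) = 1247 N/mm → adequate.

f_max ≈ 529 N/mm; adequate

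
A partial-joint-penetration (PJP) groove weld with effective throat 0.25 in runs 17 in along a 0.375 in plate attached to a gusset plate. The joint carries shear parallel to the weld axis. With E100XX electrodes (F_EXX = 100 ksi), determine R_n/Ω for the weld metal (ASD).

R_n/Ω ≈ 128 kips

Effective throat (given) t_e = 0.25 in.
A_we = 0.25 × 17 = 4.25 in².
F_nw = 0.6 F_EXX = 60 ksi.
R_n/Ω = (60 × 4.25) / 2.0 = 127.5 kips.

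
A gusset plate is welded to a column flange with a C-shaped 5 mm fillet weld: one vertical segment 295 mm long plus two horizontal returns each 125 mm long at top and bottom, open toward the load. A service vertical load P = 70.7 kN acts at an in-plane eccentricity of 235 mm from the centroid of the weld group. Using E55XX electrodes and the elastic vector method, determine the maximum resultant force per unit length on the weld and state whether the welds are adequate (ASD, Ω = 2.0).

E55XX → F_EXX = 550 MPa.
Total weld length L_w = 545 mm. Treat welds as unit-width lines.
Centroid: x̄ = 2×125×62.5 / 545 = 28.67 mm from the vertical weld.
Polar moment about centroid: J = I_x + I_y = [295³/12 + 2×125×147.5²] + [295×28.67² + 2(125³/12 + 125×33.83²)] = 8433000 mm³.
Direct shear f_v = P/L_w = 70.7×10³ / 545 = 129.7 N/mm (vertical).
Torsion M = P·e = 70.7×10³ × 235 = 16614000 N·mm.
Critical point at (x, y) = (96.33, 147.5) from centroid. f_tx = M·y/J = 290.6 N/mm; f_ty = M·x/J = 189.8 N/mm.
Resultant f_max = √[f_tx² + (f_v + f_ty)²] = √[290.6² + (129.7 + 189.8)²] = 431.9 N/mm.
Capacity per unit length: r_n/Ω = (1/2.0) × 0.6 × 550 × (0.707 × 5) = 583.3 N/mm.
431.9 ≤ 583.3 → adequate.

f_max ≈ 432 N/mm; adequate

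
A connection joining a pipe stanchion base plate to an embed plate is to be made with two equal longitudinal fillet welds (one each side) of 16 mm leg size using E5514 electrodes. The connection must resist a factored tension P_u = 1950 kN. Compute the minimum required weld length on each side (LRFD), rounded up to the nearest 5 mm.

L = 350 mm on each side

E55XX → F_EXX = 550 MPa.
Throat t_e = 0.707 × 16 = 11.31 mm.
φr_n = 0.75 × 0.6 × 550 × 11.31 × 10⁻³ = 2.8 kN/mm.
L_req = P_u / φr_n = 1950 / 2.8 = 696.5 mm total.
Per side: 696.5 / 2 = 348.2 mm.
Round up → use L = 350 mm on each side.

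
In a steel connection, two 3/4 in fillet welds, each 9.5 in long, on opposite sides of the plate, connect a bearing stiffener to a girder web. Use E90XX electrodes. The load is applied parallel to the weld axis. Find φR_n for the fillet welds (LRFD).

φR_n ≈ 408 kip

E90XX → F_EXX = 90 ksi.
Effective throat t_e = 0.707 × 0.75 = 0.5302 in.
Total length L = 19 in; A_we = 0.5302 × 19 = 10.07 in².
F_nw = 0.6 F_EXX = 0.6 × 90 = 54 ksi.
φR_n = 0.75 × 54 × 10.07 = 408 kip.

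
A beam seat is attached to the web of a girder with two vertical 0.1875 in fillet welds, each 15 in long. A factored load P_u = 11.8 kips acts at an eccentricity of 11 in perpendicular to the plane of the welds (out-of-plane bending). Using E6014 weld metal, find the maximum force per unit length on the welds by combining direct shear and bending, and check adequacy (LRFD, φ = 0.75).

f_max ≈ 1.77 kip/in; adequate

E60XX → F_EXX = 60 ksi.
L_w = 2 × 15 = 30 in; section modulus (unit throat) S = 2 × L²/6 = 75 in².
Direct shear f_v = P/L_w = 11.8/30 = 0.3933 kip/in.
Moment M = P × e = 11.8 × 11 = 129.8 kip·in; bending f_b = M/S = 1.731 kip/in.
f_max = √(f_v² + f_b²) = √(0.3933² + 1.731²) = 1.775 kip/in.
φr_n = 0.75 × 0.6 × 60 × (0.707 × 0.1875) = 3.579 kip/in → adequate.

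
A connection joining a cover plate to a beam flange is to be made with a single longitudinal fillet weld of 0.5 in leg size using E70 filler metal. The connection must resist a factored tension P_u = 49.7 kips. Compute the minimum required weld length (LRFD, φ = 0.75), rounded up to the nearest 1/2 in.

L = 4.5 in

E70XX → F_EXX = 70 ksi.
Throat t_e = 0.707 × 0.5 = 0.3535 in.
φr_n = 0.75 × 0.6 × 70 × 0.3535 = 11.14 kips/in.
L_req = P_u / φr_n = 49.7 / 11.14 = 4.463 in total.
Round up → use L = 4.5 in.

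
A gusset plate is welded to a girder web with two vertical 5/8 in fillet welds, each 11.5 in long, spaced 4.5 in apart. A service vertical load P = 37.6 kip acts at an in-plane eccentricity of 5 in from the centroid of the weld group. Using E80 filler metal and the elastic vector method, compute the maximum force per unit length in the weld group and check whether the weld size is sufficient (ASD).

E80XX → F_EXX = 80 ksi.
Total weld length L_w = 23 in. Treat welds as unit-width lines.
Polar moment about centroid: J = 2[d³/12 + d(b/2)²] = 2[11.5³/12 + 11.5×2.25²] = 369.9 in³.
Direct shear f_v = P/L_w = 37.6 / 23 = 1.635 kip/in (vertical).
Torsion M = P·e = 37.6 × 5 = 188 kip·in.
Critical point at (x, y) = (2.25, 5.75) from centroid. f_tx = M·y/J = 2.922 kip/in; f_ty = M·x/J = 1.144 kip/in.
Resultant f_max = √[f_tx² + (f_v + f_ty)²] = √[2.922² + (1.635 + 1.144)²] = 4.032 kip/in.
Capacity per unit length: r_n/Ω = (1/2.0) × 0.6 × 80 × (0.707 × 0.625) = 10.6 kip/in.
4.032 ≤ 10.6 → adequate.

f_max ≈ 4.03 kip/in; adequate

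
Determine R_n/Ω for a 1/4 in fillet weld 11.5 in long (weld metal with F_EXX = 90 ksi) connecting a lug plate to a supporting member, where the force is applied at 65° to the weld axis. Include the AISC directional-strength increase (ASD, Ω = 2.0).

t_e = 0.707 × 0.25 = 0.1767 in; A_we = 0.1767 × 11.5 = 2.033 in².
Directional factor: 1.0 + 0.5 sin^1.5(65°) = 1.431.
F_nw = 0.6 × 90 × 1.431 = 77.3 ksi.
R_n/Ω = (77.3 × 2.033) / 2.0 = 78.56 kip.

R_n/Ω ≈ 78.6 kip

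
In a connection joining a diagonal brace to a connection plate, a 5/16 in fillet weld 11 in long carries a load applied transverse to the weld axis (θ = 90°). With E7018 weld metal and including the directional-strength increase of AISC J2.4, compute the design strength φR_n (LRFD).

φR_n ≈ 115 kips

E70XX → F_EXX = 70 ksi.
t_e = 0.707 × 0.3125 = 0.2209 in; A_we = 0.2209 × 11 = 2.43 in².
Directional factor: 1.0 + 0.5 sin^1.5(90°) = 1.5.
F_nw = 0.6 × 70 × 1.5 = 63 ksi.
φR_n = 0.75 × 63 × 2.43 = 114.8 kips.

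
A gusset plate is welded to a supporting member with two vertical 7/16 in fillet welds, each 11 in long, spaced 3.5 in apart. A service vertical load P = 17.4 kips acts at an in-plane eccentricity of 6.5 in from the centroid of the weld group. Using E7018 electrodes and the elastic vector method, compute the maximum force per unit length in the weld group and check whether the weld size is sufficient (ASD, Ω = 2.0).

f_max ≈ 2.61 kip/in; adequate

E70XX → F_EXX = 70 ksi.
Total weld length L_w = 22 in. Treat welds as unit-width lines.
Polar moment about centroid: J = 2[d³/12 + d(b/2)²] = 2[11³/12 + 11×1.75²] = 289.2 in³.
Direct shear f_v = P/L_w = 17.4 / 22 = 0.7909 kip/in (vertical).
Torsion M = P·e = 17.4 × 6.5 = 113.1 kip·in.
Critical point at (x, y) = (1.75, 5.5) from centroid. f_tx = M·y/J = 2.151 kip/in; f_ty = M·x/J = 0.6844 kip/in.
Resultant f_max = √[f_tx² + (f_v + f_ty)²] = √[2.151² + (0.7909 + 0.6844)²] = 2.608 kip/in.
Capacity per unit length: r_n/Ω = (1/2.0) × 0.6 × 70 × (0.707 × 0.4375) = 6.496 kip/in.
2.608 ≤ 6.496 → adequate.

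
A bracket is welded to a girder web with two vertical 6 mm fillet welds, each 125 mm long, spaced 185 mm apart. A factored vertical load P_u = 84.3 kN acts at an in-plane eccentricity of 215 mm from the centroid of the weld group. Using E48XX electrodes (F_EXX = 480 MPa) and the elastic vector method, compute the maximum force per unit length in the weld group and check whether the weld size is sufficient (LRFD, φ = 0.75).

Total weld length L_w = 250 mm. Treat welds as unit-width lines.
Polar moment about centroid: J = 2[d³/12 + d(b/2)²] = 2[125³/12 + 125×92.5²] = 2465000 mm³.
Direct shear f_v = P/L_w = 84.3×10³ / 250 = 337.2 N/mm (vertical).
Torsion M = P·e = 84.3×10³ × 215 = 18124000 N·mm.
Critical point at (x, y) = (92.5, 62.5) from centroid. f_tx = M·y/J = 459.6 N/mm; f_ty = M·x/J = 680.2 N/mm.
Resultant f_max = √[f_tx² + (f_v + f_ty)²] = √[459.6² + (337.2 + 680.2)²] = 1116 N/mm.
Capacity per unit length: φr_n = 0.75 × 0.6 × 480 × (0.707 × 6) = 916.3 N/mm.
1116 > 916.3 → NOT adequate.

f_max ≈ 1120 N/mm; NOT adequate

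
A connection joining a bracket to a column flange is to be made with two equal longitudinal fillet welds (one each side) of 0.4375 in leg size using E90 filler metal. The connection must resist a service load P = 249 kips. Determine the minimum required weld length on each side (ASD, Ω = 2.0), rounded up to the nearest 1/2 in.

E90XX → F_EXX = 90 ksi.
Throat t_e = 0.707 × 0.4375 = 0.3093 in.
r_n/Ω = (0.6 × 90 × 0.3093) / 2.0 = 8.351 kip/in.
L_req = P / (r_n/Ω) = 249 / 8.351 = 29.82 in total.
Per side: 29.82 / 2 = 14.91 in.
Round up → use L = 15 in on each side.

L = 15 in on each side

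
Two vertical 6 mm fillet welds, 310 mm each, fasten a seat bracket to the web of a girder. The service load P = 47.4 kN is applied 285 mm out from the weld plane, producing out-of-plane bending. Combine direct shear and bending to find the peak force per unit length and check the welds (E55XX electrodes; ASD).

E55XX → F_EXX = 550 MPa.
L_w = 2 × 310 = 620 mm; section modulus (unit throat) S = 2 × L²/6 = 32030 mm².
Direct shear f_v = P/L_w = 47.4×10³/620 = 76.45 N/mm.
Moment M = P × e = 47.4×10³ × 285 = 13509000 N·mm; bending f_b = M/S = 421.7 N/mm.
f_max = √(f_v² + f_b²) = √(76.45² + 421.7²) = 428.6 N/mm.
r_n/Ω = (1/2.0) × 0.6 × 550 × (0.707 × 6) = 699.9 N/mm → adequate.

f_max ≈ 429 N/mm; adequate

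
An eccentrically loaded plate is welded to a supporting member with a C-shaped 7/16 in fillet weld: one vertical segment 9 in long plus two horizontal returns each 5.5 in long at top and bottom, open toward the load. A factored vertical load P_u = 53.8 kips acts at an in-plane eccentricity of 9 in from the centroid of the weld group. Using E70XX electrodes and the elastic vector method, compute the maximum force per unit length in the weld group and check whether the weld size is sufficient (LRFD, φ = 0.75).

E70XX → F_EXX = 70 ksi.
Total weld length L_w = 20 in. Treat welds as unit-width lines.
Centroid: x̄ = 2×5.5×2.75 / 20 = 1.512 in from the vertical weld.
Polar moment about centroid: J = I_x + I_y = [9³/12 + 2×5.5×4.5²] + [9×1.512² + 2(5.5³/12 + 5.5×1.238²)] = 348.7 in³.
Direct shear f_v = P/L_w = 53.8 / 20 = 2.69 kip/in (vertical).
Torsion M = P·e = 53.8 × 9 = 484.2 kip·in.
Critical point at (x, y) = (3.987, 4.5) from centroid. f_tx = M·y/J = 6.249 kip/in; f_ty = M·x/J = 5.538 kip/in.
Resultant f_max = √[f_tx² + (f_v + f_ty)²] = √[6.249² + (2.69 + 5.538)²] = 10.33 kip/in.
Capacity per unit length: φr_n = 0.75 × 0.6 × 70 × (0.707 × 0.4375) = 9.743 kip/in.
10.33 > 9.743 → NOT adequate.

f_max ≈ 10.3 kip/in; NOT adequate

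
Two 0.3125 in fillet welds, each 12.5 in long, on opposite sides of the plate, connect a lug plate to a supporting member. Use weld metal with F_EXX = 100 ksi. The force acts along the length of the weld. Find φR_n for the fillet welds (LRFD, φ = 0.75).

φR_n ≈ 249 kip

Effective throat t_e = 0.707 × 0.3125 = 0.2209 in.
Total length L = 25 in; A_we = 0.2209 × 25 = 5.523 in².
F_nw = 0.6 F_EXX = 0.6 × 100 = 60 ksi.
φR_n = 0.75 × 60 × 5.523 = 248.6 kip.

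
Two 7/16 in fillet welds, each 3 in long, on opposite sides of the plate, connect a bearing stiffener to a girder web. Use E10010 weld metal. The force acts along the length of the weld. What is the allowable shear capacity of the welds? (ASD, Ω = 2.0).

E100XX → F_EXX = 100 ksi.
Effective throat t_e = 0.707 × 0.4375 = 0.3093 in.
Total length L = 6 in; A_we = 0.3093 × 6 = 1.856 in².
F_nw = 0.6 F_EXX = 0.6 × 100 = 60 ksi.
R_n = 60 × 1.856 = 111.4 kip; R_n/Ω = 111.4/2.0 = 55.68 kip.

R_n/Ω ≈ 55.7 kip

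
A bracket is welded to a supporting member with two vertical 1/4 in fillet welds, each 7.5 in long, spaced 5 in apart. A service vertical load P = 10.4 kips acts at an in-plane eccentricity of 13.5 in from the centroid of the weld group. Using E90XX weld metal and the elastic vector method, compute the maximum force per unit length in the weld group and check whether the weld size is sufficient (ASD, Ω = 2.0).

E90XX → F_EXX = 90 ksi.
Total weld length L_w = 15 in. Treat welds as unit-width lines.
Polar moment about centroid: J = 2[d³/12 + d(b/2)²] = 2[7.5³/12 + 7.5×2.5²] = 164.1 in³.
Direct shear f_v = P/L_w = 10.4 / 15 = 0.6933 kip/in (vertical).
Torsion M = P·e = 10.4 × 13.5 = 140.4 kip·in.
Critical point at (x, y) = (2.5, 3.75) from centroid. f_tx = M·y/J = 3.209 kip/in; f_ty = M·x/J = 2.139 kip/in.
Resultant f_max = √[f_tx² + (f_v + f_ty)²] = √[3.209² + (0.6933 + 2.139)²] = 4.281 kip/in.
Capacity per unit length: r_n/Ω = (1/2.0) × 0.6 × 90 × (0.707 × 0.25) = 4.772 kip/in.
4.281 ≤ 4.772 → adequate.

f_max ≈ 4.28 kip/in; adequate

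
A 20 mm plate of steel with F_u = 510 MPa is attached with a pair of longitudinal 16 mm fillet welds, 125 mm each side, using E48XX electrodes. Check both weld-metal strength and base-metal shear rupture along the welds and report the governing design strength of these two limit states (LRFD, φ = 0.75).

E48XX → F_EXX = 480 MPa.
t_e = 0.707 × 16 = 11.31 mm; L = 250 mm.
Weld metal: φR_n = 0.75 × 0.6 × 480 × 11.31 × 250 × 10⁻³ = 610.8 kN.
Base metal (shear rupture): φR_n = 0.75 × 0.6 × 510 × 20 × 250 × 10⁻³ = 1148 kN.
Governing: weld metal.

φR_n ≈ 611 kN (weld metal governs)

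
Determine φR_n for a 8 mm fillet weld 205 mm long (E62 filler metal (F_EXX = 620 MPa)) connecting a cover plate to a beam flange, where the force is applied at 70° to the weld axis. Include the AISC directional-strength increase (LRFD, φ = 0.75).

t_e = 0.707 × 8 = 5.656 mm; A_we = 5.656 × 205 = 1159 mm².
Directional factor: 1.0 + 0.5 sin^1.5(70°) = 1.455.
F_nw = 0.6 × 620 × 1.455 = 541.4 MPa.
φR_n = 0.75 × 541.4 × 1159 × 10⁻³ = 470.8 kN.

φR_n ≈ 471 kN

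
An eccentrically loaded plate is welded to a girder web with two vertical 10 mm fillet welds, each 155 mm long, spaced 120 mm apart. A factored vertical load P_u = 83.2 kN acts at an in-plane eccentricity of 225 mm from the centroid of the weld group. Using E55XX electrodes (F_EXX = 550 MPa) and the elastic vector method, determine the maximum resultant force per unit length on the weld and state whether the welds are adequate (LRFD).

f_max ≈ 1240 N/mm; adequate

Total weld length L_w = 310 mm. Treat welds as unit-width lines.
Polar moment about centroid: J = 2[d³/12 + d(b/2)²] = 2[155³/12 + 155×60²] = 1737000 mm³.
Direct shear f_v = P/L_w = 83.2×10³ / 310 = 268.4 N/mm (vertical).
Torsion M = P·e = 83.2×10³ × 225 = 18720000 N·mm.
Critical point at (x, y) = (60, 77.5) from centroid. f_tx = M·y/J = 835.4 N/mm; f_ty = M·x/J = 646.8 N/mm.
Resultant f_max = √[f_tx² + (f_v + f_ty)²] = √[835.4² + (268.4 + 646.8)²] = 1239 N/mm.
Capacity per unit length: φr_n = 0.75 × 0.6 × 550 × (0.707 × 10) = 1750 N/mm.
1239 ≤ 1750 → adequate.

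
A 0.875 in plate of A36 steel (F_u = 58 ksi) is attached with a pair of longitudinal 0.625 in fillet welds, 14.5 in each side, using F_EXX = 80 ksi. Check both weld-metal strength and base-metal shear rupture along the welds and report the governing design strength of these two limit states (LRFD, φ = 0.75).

t_e = 0.707 × 0.625 = 0.4419 in; L = 29 in.
Weld metal: φR_n = 0.75 × 0.6 × 80 × 0.4419 × 29 = 461.3 kip.
Base metal (shear rupture): φR_n = 0.75 × 0.6 × 58 × 0.875 × 29 = 662.3 kip.
Governing: weld metal.

φR_n ≈ 461 kip (weld metal governs)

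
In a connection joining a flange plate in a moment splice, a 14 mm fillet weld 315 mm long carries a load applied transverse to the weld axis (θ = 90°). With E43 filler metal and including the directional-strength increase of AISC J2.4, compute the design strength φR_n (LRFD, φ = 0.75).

E43XX → F_EXX = 430 MPa.
t_e = 0.707 × 14 = 9.898 mm; A_we = 9.898 × 315 = 3118 mm².
Directional factor: 1.0 + 0.5 sin^1.5(90°) = 1.5.
F_nw = 0.6 × 430 × 1.5 = 387 MPa.
φR_n = 0.75 × 387 × 3118 × 10⁻³ = 905 kN.

φR_n ≈ 905 kN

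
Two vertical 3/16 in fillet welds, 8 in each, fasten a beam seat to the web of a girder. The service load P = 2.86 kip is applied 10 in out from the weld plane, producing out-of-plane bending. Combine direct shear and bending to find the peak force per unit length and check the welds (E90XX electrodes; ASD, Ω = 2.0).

f_max ≈ 1.35 kip/in; adequate

E90XX → F_EXX = 90 ksi.
L_w = 2 × 8 = 16 in; section modulus (unit throat) S = 2 × L²/6 = 21.33 in².
Direct shear f_v = P/L_w = 2.86/16 = 0.1787 kip/in.
Moment M = P × e = 2.86 × 10 = 28.6 kip·in; bending f_b = M/S = 1.341 kip/in.
f_max = √(f_v² + f_b²) = √(0.1787² + 1.341²) = 1.352 kip/in.
r_n/Ω = (1/2.0) × 0.6 × 90 × (0.707 × 0.1875) = 3.579 kip/in → adequate.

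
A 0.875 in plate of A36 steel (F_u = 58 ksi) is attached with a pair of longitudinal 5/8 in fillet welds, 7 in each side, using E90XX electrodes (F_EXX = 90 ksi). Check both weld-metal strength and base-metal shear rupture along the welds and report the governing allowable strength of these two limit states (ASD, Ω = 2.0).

R_n/Ω ≈ 167 kips (weld metal governs)

t_e = 0.707 × 0.625 = 0.4419 in; L = 14 in.
Weld metal: R_n/Ω = (1/2.0) × 0.6 × 90 × 0.4419 × 14 = 167 kips.
Base metal (shear rupture): R_n/Ω = (1/2.0) × 0.6 × 58 × 0.875 × 14 = 213.1 kips.
Governing: weld metal.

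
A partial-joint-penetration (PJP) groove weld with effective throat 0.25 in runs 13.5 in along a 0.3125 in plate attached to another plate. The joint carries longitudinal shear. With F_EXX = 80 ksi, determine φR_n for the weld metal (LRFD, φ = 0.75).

φR_n ≈ 122 kips

Effective throat (given) t_e = 0.25 in.
A_we = 0.25 × 13.5 = 3.375 in².
F_nw = 0.6 F_EXX = 48 ksi.
φR_n = 0.75 × 48 × 3.375 = 121.5 kips.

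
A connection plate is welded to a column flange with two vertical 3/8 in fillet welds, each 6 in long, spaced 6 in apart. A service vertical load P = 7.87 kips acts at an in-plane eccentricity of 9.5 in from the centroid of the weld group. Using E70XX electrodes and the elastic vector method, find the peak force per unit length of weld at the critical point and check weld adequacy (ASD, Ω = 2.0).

f_max ≈ 2.71 kip/in; adequate

E70XX → F_EXX = 70 ksi.
Total weld length L_w = 12 in. Treat welds as unit-width lines.
Polar moment about centroid: J = 2[d³/12 + d(b/2)²] = 2[6³/12 + 6×3²] = 144 in³.
Direct shear f_v = P/L_w = 7.87 / 12 = 0.6558 kip/in (vertical).
Torsion M = P·e = 7.87 × 9.5 = 74.765 kip·in.
Critical point at (x, y) = (3, 3) from centroid. f_tx = M·y/J = 1.558 kip/in; f_ty = M·x/J = 1.558 kip/in.
Resultant f_max = √[f_tx² + (f_v + f_ty)²] = √[1.558² + (0.6558 + 1.558)²] = 2.707 kip/in.
Capacity per unit length: r_n/Ω = (1/2.0) × 0.6 × 70 × (0.707 × 0.375) = 5.568 kip/in.
2.707 ≤ 5.568 → adequate.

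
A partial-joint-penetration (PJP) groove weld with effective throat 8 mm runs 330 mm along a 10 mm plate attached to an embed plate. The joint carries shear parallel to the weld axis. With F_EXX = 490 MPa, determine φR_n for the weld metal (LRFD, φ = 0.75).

φR_n ≈ 582 kN

Effective throat (given) t_e = 8 mm.
A_we = 8 × 330 = 2640 mm².
F_nw = 0.6 F_EXX = 294 MPa.
φR_n = 0.75 × 294 × 2640 × 10⁻³ = 582.1 kN.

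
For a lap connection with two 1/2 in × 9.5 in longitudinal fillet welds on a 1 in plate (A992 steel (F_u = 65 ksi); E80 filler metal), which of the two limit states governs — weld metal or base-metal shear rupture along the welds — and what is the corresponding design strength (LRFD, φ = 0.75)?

E80XX → F_EXX = 80 ksi.
t_e = 0.707 × 0.5 = 0.3535 in; L = 19 in.
Weld metal: φR_n = 0.75 × 0.6 × 80 × 0.3535 × 19 = 241.8 kips.
Base metal (shear rupture): φR_n = 0.75 × 0.6 × 65 × 1 × 19 = 555.8 kips.
Governing: weld metal.

φR_n ≈ 242 kips (weld metal governs)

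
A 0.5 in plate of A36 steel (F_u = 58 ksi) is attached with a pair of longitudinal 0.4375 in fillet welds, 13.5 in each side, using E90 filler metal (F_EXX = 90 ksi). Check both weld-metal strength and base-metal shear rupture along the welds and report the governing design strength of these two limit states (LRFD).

φR_n ≈ 338 kip (weld metal governs)

t_e = 0.707 × 0.4375 = 0.3093 in; L = 27 in.
Weld metal: φR_n = 0.75 × 0.6 × 90 × 0.3093 × 27 = 338.2 kip.
Base metal (shear rupture): φR_n = 0.75 × 0.6 × 58 × 0.5 × 27 = 352.3 kip.
Governing: weld metal.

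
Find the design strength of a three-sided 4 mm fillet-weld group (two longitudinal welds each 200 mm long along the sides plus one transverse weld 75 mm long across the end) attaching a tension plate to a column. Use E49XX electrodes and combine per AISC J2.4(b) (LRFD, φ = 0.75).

E49XX → F_EXX = 490 MPa.
t_e = 0.707 × 4 = 2.828 mm.
R_nwl = 0.6 × 490 × 2.828 × 400 × 10⁻³ = 332.6 kN (longitudinal, 2 welds).
R_nwt = 0.6 × 490 × 2.828 × 75 × 10⁻³ = 62.36 kN (transverse, base value).
(i) R_nwl + R_nwt = 394.9 kN; (ii) 0.85 R_nwl + 1.5 R_nwt = 376.2 kN.
R_n = max = 394.9 kN [governs: (i)]; φR_n = 296.2 kN.

φR_n ≈ 296 kN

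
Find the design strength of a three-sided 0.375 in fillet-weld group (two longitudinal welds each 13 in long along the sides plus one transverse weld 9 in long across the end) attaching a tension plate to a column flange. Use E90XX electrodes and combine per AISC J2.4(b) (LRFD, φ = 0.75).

E90XX → F_EXX = 90 ksi.
t_e = 0.707 × 0.375 = 0.2651 in.
R_nwl = 0.6 × 90 × 0.2651 × 26 = 372.2 kip (longitudinal, 2 welds).
R_nwt = 0.6 × 90 × 0.2651 × 9 = 128.9 kip (transverse, base value).
(i) R_nwl + R_nwt = 501.1 kip; (ii) 0.85 R_nwl + 1.5 R_nwt = 509.7 kip.
R_n = max = 509.7 kip [governs: (ii)]; φR_n = 382.3 kip.

φR_n ≈ 382 kip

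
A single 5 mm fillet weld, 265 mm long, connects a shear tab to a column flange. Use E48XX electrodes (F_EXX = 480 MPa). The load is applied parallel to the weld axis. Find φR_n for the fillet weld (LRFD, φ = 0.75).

φR_n ≈ 202 kN

Effective throat t_e = 0.707 × 5 = 3.535 mm.
Total length L = 265 mm; A_we = 3.535 × 265 = 936.8 mm².
F_nw = 0.6 F_EXX = 0.6 × 480 = 288 MPa.
φR_n = 0.75 × 288 × 936.8 × 10⁻³ = 202.3 kN.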